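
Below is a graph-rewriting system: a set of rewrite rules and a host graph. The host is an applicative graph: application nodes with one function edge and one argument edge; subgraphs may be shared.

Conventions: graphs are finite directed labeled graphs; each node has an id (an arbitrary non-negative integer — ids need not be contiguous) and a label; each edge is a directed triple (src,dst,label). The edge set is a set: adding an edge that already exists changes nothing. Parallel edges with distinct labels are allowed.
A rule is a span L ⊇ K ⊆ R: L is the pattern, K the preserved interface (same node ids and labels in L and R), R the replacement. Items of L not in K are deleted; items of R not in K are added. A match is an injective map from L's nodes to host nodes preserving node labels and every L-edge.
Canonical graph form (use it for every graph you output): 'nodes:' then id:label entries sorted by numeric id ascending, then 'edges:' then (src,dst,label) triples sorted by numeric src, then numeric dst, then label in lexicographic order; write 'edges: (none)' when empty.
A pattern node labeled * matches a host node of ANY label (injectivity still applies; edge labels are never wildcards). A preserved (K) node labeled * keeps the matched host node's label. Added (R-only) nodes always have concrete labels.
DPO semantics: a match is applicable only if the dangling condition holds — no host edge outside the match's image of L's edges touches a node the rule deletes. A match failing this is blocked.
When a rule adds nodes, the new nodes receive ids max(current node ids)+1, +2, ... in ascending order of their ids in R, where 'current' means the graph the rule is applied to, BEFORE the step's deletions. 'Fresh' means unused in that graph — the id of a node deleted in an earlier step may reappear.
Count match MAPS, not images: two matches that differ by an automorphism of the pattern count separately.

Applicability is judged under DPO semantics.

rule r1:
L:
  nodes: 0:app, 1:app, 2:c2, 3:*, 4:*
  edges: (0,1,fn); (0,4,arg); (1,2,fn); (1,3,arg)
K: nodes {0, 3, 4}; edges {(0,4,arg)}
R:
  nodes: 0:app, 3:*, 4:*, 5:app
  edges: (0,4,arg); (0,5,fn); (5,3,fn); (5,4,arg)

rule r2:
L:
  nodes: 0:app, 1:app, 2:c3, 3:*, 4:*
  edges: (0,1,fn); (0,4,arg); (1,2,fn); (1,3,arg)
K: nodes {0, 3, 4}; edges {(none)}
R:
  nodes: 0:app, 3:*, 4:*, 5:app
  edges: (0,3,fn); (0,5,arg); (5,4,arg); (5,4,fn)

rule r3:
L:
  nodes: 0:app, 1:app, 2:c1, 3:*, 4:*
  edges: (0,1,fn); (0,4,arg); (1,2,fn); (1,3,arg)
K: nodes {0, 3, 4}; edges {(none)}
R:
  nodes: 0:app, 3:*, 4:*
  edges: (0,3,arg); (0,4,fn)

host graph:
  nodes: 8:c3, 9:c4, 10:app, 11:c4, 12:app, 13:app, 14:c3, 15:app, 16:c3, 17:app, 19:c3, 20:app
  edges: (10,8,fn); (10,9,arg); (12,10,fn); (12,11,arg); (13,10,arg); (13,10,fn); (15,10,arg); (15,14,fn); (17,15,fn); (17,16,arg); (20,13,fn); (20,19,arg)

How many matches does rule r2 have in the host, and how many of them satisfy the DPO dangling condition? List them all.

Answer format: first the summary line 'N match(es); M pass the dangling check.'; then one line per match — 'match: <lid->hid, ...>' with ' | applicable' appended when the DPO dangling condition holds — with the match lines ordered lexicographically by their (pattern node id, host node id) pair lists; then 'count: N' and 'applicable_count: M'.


2 match(es); 1 pass the dangling check.
match: 0->12, 1->10, 2->8, 3->9, 4->11
match: 0->17, 1->15, 2->14, 3->10, 4->16 | applicable
count: 2
applicable_count: 1


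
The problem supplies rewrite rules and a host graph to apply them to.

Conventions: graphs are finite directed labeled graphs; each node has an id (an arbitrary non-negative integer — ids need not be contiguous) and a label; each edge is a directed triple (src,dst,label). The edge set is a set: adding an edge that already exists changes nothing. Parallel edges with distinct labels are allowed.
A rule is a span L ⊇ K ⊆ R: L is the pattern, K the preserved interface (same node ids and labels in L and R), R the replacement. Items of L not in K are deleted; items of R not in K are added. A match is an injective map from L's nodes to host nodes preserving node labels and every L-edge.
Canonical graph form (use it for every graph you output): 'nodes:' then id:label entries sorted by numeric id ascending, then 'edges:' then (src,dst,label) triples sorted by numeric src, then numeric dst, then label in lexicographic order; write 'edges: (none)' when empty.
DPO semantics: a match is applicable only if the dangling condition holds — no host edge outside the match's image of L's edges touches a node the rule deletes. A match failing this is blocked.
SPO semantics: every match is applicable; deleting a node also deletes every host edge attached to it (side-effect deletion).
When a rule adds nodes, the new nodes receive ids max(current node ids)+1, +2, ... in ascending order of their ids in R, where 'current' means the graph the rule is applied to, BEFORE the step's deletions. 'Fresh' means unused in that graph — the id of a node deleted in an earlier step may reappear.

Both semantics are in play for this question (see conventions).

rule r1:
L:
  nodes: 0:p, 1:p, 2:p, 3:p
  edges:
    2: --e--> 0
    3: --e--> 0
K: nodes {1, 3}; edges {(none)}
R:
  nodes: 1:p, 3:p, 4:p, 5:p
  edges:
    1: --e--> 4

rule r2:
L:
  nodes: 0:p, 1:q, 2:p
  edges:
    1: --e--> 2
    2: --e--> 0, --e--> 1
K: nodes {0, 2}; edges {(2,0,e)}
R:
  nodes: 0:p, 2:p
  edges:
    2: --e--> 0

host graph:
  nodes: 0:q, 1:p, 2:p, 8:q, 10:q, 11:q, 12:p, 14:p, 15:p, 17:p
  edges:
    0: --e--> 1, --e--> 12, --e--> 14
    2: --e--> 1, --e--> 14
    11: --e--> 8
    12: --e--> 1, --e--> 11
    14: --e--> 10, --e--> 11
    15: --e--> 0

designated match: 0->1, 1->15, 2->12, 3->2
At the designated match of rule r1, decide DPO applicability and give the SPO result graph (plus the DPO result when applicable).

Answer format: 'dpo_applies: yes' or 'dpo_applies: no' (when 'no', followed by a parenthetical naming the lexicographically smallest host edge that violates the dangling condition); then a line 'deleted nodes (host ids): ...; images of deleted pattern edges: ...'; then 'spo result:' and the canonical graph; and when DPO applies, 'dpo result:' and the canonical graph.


dpo_applies: no
(the rule deletes node 1, which keeps host edge (0,1,e) outside the match image — the dangling condition fails, DPO blocks; SPO proceeds and side-deletes such edges)
deleted nodes (host ids): 1, 12; images of deleted pattern edges: (2,1,e); (12,1,e)
spo result:
nodes: 0:q, 2:p, 8:q, 10:q, 11:q, 14:p, 15:p, 17:p, 18:p, 19:p
edges: (0,14,e); (2,14,e); (11,8,e); (14,10,e); (14,11,e); (15,0,e); (15,18,e)


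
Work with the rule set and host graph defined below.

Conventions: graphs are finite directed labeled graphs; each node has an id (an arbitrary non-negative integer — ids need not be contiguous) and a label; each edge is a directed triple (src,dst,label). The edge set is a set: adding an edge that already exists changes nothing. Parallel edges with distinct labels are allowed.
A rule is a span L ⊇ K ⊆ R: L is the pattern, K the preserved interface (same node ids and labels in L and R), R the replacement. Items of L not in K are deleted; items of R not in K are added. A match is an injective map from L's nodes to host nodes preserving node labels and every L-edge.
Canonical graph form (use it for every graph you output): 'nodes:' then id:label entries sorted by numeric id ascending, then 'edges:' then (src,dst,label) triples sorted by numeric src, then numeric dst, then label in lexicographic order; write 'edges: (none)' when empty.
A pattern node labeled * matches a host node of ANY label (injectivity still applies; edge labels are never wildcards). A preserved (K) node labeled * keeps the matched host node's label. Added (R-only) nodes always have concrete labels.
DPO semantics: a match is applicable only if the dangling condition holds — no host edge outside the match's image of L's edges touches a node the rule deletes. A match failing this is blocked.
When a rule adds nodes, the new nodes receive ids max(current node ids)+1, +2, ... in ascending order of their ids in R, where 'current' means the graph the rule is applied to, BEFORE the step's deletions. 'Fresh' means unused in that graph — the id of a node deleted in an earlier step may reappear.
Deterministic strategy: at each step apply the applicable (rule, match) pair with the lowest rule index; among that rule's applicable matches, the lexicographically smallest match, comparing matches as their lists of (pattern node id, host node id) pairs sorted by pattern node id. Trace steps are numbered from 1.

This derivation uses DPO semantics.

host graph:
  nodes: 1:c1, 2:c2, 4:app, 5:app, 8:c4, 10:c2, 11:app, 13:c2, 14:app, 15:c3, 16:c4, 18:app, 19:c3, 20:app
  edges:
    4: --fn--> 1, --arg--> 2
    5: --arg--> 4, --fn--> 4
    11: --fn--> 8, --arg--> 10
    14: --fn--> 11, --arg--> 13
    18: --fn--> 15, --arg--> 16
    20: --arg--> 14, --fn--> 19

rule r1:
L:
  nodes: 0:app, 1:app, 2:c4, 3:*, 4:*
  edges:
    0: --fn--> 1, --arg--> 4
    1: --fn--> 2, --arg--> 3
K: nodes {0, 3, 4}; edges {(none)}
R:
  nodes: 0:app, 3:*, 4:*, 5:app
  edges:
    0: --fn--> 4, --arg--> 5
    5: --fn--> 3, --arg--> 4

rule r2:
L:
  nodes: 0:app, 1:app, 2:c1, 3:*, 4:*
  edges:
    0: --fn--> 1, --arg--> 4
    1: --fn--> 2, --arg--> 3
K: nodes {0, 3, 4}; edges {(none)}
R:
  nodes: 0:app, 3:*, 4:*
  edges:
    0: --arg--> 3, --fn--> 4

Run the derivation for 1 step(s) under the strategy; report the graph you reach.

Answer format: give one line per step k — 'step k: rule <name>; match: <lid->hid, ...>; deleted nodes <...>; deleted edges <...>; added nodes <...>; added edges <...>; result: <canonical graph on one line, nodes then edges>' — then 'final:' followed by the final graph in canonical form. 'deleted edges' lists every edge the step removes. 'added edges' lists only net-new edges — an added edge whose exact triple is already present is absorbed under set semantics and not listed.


step 1: rule r1; match: 0->14, 1->11, 2->8, 3->10, 4->13; deleted nodes 8, 11; deleted edges (11,8,fn); (11,10,arg); (14,11,fn); (14,13,arg); added nodes 21; added edges (14,13,fn); (14,21,arg); (21,10,fn); (21,13,arg); result: nodes: 1:c1, 2:c2, 4:app, 5:app, 10:c2, 13:c2, 14:app, 15:c3, 16:c4, 18:app, 19:c3, 20:app, 21:app edges: (4,1,fn); (4,2,arg); (5,4,arg); (5,4,fn); (14,13,fn); (14,21,arg); (18,15,fn); (18,16,arg); (20,14,arg); (20,19,fn); (21,10,fn); (21,13,arg)
final:
nodes: 1:c1, 2:c2, 4:app, 5:app, 10:c2, 13:c2, 14:app, 15:c3, 16:c4, 18:app, 19:c3, 20:app, 21:app
edges: (4,1,fn); (4,2,arg); (5,4,arg); (5,4,fn); (14,13,fn); (14,21,arg); (18,15,fn); (18,16,arg); (20,14,arg); (20,19,fn); (21,10,fn); (21,13,arg)


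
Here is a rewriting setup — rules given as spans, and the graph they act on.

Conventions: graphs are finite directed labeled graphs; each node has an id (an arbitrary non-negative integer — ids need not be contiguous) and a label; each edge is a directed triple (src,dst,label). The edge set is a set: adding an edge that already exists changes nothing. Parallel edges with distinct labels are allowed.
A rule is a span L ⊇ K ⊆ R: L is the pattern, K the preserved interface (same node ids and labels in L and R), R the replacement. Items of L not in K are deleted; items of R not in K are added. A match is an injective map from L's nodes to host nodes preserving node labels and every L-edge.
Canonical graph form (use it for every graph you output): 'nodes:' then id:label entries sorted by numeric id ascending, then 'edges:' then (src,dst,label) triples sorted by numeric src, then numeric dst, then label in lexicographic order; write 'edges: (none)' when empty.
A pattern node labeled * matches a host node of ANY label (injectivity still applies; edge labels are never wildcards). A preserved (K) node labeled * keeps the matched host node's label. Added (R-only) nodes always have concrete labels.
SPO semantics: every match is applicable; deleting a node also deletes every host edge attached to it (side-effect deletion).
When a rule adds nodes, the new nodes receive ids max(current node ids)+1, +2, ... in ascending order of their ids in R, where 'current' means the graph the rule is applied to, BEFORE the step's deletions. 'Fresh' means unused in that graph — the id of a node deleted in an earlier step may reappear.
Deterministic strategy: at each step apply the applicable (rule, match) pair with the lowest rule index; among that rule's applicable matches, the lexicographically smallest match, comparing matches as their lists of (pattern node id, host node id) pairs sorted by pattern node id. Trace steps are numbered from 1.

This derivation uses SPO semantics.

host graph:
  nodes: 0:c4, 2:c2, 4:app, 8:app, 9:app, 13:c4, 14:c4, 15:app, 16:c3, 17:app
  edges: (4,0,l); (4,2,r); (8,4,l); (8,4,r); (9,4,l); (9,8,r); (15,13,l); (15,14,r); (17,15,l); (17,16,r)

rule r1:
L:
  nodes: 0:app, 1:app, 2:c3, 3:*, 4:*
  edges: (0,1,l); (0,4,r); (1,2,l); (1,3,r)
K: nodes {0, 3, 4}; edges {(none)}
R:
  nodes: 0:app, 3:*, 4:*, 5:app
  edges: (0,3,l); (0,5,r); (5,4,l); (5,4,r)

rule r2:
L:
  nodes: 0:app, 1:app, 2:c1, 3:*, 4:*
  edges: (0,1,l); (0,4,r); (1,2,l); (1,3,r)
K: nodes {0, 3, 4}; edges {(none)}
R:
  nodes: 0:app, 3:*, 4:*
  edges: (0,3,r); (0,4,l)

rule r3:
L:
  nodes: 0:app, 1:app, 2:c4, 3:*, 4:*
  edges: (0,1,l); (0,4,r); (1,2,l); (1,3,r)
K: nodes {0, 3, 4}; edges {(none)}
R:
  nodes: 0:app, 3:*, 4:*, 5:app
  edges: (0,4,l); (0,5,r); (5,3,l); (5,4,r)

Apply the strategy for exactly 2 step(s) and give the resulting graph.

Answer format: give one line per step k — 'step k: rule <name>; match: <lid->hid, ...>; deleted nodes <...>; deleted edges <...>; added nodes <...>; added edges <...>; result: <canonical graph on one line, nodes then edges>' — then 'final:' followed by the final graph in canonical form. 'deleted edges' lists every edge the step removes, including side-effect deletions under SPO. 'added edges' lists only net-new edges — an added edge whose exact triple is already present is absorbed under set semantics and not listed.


step 1: rule r3; match: 0->9, 1->4, 2->0, 3->2, 4->8; deleted nodes 0, 4; deleted edges (4,0,l); (4,2,r); (8,4,l); (8,4,r); (9,4,l); (9,8,r); added nodes 18; added edges (9,8,l); (9,18,r); (18,2,l); (18,8,r); result: nodes: 2:c2, 8:app, 9:app, 13:c4, 14:c4, 15:app, 16:c3, 17:app, 18:app edges: (9,8,l); (9,18,r); (15,13,l); (15,14,r); (17,15,l); (17,16,r); (18,2,l); (18,8,r)
step 2: rule r3; match: 0->17, 1->15, 2->13, 3->14, 4->16; deleted nodes 13, 15; deleted edges (15,13,l); (15,14,r); (17,15,l); (17,16,r); added nodes 19; added edges (17,16,l); (17,19,r); (19,14,l); (19,16,r); result: nodes: 2:c2, 8:app, 9:app, 14:c4, 16:c3, 17:app, 18:app, 19:app edges: (9,8,l); (9,18,r); (17,16,l); (17,19,r); (18,2,l); (18,8,r); (19,14,l); (19,16,r)
final:
nodes: 2:c2, 8:app, 9:app, 14:c4, 16:c3, 17:app, 18:app, 19:app
edges: (9,8,l); (9,18,r); (17,16,l); (17,19,r); (18,2,l); (18,8,r); (19,14,l); (19,16,r)


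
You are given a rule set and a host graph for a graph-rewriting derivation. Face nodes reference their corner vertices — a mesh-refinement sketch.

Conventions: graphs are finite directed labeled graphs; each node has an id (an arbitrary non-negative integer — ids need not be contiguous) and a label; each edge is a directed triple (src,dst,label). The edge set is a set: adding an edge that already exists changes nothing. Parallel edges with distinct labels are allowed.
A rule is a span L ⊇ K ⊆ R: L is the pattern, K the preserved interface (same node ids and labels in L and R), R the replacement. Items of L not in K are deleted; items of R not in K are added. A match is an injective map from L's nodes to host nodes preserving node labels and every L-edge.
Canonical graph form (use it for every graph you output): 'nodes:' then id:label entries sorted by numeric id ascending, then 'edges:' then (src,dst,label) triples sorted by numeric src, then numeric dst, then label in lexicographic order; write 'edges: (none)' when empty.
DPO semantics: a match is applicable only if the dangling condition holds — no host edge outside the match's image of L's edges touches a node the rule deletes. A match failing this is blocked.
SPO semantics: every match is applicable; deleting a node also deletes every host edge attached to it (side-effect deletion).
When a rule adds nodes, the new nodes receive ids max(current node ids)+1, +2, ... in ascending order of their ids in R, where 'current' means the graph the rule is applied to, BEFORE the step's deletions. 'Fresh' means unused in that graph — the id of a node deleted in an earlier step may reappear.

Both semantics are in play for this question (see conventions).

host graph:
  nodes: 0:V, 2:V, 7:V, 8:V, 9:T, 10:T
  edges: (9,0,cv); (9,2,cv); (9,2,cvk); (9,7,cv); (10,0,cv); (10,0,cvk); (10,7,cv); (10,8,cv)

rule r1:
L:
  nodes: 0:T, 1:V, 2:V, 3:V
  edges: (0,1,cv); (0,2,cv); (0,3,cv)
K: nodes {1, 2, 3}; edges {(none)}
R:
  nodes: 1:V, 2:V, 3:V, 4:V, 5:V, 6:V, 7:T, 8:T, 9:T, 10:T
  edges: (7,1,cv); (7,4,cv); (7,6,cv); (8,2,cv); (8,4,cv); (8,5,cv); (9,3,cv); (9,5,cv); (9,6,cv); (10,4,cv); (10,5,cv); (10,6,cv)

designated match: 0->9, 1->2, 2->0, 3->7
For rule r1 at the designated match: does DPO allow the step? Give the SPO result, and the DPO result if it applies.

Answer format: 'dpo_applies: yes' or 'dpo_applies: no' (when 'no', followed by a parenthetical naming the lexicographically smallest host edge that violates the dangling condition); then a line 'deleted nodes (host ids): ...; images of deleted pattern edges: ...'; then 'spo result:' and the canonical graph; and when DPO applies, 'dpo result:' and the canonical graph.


dpo_applies: no
(the rule deletes node 9, which keeps host edge (9,2,cvk) outside the match image — the dangling condition fails, DPO blocks; SPO proceeds and side-deletes such edges)
deleted nodes (host ids): 9; images of deleted pattern edges: (9,0,cv); (9,2,cv); (9,7,cv)
spo result:
nodes: 0:V, 2:V, 7:V, 8:V, 10:T, 11:V, 12:V, 13:V, 14:T, 15:T, 16:T, 17:T
edges: (10,0,cv); (10,0,cvk); (10,7,cv); (10,8,cv); (14,2,cv); (14,11,cv); (14,13,cv); (15,0,cv); (15,11,cv); (15,12,cv); (16,7,cv); (16,12,cv); (16,13,cv); (17,11,cv); (17,12,cv); (17,13,cv)


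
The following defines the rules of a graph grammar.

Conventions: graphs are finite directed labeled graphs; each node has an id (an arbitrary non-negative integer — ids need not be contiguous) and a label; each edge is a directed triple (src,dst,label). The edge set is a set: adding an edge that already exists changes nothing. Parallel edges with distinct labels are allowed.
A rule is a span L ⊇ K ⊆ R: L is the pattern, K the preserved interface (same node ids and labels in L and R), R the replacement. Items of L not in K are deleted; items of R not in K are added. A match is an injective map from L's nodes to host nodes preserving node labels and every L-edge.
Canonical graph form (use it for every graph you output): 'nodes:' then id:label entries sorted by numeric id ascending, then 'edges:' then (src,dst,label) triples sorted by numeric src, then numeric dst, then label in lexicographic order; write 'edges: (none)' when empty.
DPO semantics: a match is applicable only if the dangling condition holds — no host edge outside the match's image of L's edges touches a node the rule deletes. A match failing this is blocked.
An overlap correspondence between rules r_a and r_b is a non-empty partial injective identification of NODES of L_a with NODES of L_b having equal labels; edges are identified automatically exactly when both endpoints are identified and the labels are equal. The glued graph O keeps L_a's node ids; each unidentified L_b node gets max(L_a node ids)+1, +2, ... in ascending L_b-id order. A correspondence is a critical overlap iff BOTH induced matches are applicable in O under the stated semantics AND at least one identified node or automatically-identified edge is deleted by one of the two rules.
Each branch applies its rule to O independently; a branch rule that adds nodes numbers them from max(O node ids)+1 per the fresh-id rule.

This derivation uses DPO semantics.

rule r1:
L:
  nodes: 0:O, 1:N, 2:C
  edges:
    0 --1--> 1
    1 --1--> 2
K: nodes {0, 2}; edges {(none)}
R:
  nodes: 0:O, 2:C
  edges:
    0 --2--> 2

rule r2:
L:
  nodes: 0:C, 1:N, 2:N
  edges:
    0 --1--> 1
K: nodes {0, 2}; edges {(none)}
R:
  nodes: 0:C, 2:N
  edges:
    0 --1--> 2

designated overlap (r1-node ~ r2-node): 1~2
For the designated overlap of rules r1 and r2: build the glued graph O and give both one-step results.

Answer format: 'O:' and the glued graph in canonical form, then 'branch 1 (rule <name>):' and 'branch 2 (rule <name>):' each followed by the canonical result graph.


O:
nodes: 0:O, 1:N, 2:C, 3:C, 4:N
edges: (0,1,1); (1,2,1); (3,4,1)
branch 1 (rule r1):
nodes: 0:O, 2:C, 3:C, 4:N
edges: (0,2,2); (3,4,1)
branch 2 (rule r2):
nodes: 0:O, 1:N, 2:C, 3:C
edges: (0,1,1); (1,2,1); (3,1,1)


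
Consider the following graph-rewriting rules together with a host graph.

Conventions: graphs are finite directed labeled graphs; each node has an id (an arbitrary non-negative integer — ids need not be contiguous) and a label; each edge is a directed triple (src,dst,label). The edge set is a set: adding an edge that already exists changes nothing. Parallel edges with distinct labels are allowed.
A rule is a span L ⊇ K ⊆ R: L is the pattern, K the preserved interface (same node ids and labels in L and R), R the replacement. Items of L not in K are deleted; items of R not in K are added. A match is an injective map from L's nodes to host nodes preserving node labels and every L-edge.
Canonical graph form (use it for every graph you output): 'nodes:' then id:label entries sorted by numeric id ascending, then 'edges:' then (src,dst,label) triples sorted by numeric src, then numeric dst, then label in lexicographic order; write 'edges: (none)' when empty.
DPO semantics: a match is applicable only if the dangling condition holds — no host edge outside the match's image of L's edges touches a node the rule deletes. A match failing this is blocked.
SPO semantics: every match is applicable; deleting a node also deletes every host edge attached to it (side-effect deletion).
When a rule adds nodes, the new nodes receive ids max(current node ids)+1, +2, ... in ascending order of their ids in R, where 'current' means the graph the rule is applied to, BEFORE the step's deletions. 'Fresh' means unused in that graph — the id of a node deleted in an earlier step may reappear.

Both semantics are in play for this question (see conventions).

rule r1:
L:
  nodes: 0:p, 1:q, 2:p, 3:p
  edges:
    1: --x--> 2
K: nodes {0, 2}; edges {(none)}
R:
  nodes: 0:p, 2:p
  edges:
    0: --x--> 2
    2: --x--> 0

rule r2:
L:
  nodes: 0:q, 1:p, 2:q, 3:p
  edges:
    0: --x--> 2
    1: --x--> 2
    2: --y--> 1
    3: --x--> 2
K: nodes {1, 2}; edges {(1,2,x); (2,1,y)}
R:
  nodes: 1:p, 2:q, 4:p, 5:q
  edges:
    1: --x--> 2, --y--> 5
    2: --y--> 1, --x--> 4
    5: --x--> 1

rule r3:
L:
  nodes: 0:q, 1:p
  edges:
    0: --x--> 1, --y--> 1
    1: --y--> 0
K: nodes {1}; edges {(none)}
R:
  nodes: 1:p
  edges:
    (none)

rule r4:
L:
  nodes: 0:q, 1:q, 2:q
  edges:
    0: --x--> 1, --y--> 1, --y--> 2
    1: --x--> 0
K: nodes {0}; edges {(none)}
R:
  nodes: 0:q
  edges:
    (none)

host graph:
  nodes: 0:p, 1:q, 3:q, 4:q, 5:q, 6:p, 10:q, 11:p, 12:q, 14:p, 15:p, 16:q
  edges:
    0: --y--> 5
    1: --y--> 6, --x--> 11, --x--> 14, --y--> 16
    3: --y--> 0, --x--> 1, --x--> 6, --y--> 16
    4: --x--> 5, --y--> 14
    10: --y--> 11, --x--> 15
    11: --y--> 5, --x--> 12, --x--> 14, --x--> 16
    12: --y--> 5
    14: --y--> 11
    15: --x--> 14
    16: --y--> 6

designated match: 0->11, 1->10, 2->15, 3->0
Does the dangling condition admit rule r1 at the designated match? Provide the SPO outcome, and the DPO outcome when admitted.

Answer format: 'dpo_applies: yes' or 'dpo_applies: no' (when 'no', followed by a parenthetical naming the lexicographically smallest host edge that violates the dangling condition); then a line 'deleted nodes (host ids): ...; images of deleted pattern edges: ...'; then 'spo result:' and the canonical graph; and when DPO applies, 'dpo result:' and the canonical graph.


dpo_applies: no
(the rule deletes node 0, which keeps host edge (0,5,y) outside the match image — the dangling condition fails, DPO blocks; SPO proceeds and side-deletes such edges)
deleted nodes (host ids): 0, 10; images of deleted pattern edges: (10,15,x)
spo result:
nodes: 1:q, 3:q, 4:q, 5:q, 6:p, 11:p, 12:q, 14:p, 15:p, 16:q
edges: (1,6,y); (1,11,x); (1,14,x); (1,16,y); (3,1,x); (3,6,x); (3,16,y); (4,5,x); (4,14,y); (11,5,y); (11,12,x); (11,14,x); (11,15,x); (11,16,x); (12,5,y); (14,11,y); (15,11,x); (15,14,x); (16,6,y)


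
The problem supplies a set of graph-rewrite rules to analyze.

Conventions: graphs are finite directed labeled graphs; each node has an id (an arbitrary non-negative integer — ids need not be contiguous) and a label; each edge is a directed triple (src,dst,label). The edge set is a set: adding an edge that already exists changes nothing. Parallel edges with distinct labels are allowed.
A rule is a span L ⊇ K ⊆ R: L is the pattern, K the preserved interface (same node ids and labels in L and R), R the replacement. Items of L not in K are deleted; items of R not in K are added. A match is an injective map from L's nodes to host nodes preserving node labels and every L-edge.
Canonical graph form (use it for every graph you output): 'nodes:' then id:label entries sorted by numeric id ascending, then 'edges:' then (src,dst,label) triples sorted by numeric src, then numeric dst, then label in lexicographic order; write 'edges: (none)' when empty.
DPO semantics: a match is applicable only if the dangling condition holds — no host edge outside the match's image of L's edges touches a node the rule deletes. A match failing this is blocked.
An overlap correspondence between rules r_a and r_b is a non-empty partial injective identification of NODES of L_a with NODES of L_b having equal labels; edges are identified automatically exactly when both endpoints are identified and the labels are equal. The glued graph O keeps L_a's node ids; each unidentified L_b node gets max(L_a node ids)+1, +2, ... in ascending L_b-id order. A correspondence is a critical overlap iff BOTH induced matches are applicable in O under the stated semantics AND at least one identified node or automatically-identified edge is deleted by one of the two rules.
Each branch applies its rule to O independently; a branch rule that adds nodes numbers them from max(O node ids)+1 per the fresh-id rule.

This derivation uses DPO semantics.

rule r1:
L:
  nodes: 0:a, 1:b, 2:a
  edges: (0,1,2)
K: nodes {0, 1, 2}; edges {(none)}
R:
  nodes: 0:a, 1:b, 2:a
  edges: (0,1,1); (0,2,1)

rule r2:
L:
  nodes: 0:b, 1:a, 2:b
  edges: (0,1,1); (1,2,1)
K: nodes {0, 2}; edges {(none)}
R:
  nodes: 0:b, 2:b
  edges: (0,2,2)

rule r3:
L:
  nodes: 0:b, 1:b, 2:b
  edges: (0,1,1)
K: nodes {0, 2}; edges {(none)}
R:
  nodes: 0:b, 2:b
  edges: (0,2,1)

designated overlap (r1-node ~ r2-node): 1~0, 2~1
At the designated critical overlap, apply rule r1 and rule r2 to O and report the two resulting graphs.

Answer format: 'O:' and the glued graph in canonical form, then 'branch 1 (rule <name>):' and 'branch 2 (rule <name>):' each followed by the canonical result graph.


O:
nodes: 0:a, 1:b, 2:a, 3:b
edges: (0,1,2); (1,2,1); (2,3,1)
branch 1 (rule r1):
nodes: 0:a, 1:b, 2:a, 3:b
edges: (0,1,1); (0,2,1); (1,2,1); (2,3,1)
branch 2 (rule r2):
nodes: 0:a, 1:b, 3:b
edges: (0,1,2); (1,3,2)


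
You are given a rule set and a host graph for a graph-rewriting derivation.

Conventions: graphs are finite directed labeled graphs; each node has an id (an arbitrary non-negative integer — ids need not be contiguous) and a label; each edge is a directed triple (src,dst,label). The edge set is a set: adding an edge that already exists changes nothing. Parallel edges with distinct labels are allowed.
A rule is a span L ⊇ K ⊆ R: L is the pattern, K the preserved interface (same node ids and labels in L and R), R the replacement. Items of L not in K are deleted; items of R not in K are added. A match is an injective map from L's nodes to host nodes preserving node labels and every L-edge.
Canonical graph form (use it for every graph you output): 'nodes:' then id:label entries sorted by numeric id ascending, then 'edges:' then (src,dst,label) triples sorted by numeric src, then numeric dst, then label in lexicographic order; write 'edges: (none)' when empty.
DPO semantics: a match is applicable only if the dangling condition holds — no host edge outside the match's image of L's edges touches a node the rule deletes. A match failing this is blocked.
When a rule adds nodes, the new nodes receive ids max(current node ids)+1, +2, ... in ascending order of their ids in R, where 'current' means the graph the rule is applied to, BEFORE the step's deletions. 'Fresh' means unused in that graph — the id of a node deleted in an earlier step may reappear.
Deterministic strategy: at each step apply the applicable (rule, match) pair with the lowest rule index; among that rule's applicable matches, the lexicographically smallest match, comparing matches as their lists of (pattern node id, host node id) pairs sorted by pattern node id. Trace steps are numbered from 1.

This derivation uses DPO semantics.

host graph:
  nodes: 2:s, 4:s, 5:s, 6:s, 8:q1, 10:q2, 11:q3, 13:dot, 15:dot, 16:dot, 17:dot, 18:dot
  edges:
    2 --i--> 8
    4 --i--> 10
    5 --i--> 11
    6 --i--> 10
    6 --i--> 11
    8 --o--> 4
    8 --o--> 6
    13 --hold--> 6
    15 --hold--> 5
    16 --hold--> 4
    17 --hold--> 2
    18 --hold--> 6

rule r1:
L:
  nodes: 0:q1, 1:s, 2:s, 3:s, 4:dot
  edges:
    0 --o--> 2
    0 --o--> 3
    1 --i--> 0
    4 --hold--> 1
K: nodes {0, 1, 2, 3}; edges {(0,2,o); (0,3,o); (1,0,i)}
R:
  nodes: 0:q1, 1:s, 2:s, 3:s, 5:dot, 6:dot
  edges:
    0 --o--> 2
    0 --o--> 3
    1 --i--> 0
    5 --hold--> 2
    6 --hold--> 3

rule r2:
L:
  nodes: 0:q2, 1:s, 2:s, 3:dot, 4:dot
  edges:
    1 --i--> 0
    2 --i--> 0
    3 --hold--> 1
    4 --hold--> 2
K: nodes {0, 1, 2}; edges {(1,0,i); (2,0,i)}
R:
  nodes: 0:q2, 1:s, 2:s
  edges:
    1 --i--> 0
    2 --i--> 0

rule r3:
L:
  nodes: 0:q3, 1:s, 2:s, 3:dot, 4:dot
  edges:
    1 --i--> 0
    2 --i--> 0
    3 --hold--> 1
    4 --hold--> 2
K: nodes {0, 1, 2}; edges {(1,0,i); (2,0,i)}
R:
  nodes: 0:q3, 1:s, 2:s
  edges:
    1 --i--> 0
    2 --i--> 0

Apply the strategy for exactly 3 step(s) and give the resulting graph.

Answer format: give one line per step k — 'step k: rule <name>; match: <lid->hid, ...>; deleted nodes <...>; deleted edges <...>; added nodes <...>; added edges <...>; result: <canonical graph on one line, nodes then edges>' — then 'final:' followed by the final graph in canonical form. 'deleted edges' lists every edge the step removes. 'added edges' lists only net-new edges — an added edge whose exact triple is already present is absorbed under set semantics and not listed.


step 1: rule r1; match: 0->8, 1->2, 2->4, 3->6, 4->17; deleted nodes 17; deleted edges (17,2,hold); added nodes 19, 20; added edges (19,4,hold); (20,6,hold); result: nodes: 2:s, 4:s, 5:s, 6:s, 8:q1, 10:q2, 11:q3, 13:dot, 15:dot, 16:dot, 18:dot, 19:dot, 20:dot edges: (2,8,i); (4,10,i); (5,11,i); (6,10,i); (6,11,i); (8,4,o); (8,6,o); (13,6,hold); (15,5,hold); (16,4,hold); (18,6,hold); (19,4,hold); (20,6,hold)
step 2: rule r2; match: 0->10, 1->4, 2->6, 3->16, 4->13; deleted nodes 13, 16; deleted edges (13,6,hold); (16,4,hold); added nodes (none); added edges (none); result: nodes: 2:s, 4:s, 5:s, 6:s, 8:q1, 10:q2, 11:q3, 15:dot, 18:dot, 19:dot, 20:dot edges: (2,8,i); (4,10,i); (5,11,i); (6,10,i); (6,11,i); (8,4,o); (8,6,o); (15,5,hold); (18,6,hold); (19,4,hold); (20,6,hold)
step 3: rule r2; match: 0->10, 1->4, 2->6, 3->19, 4->18; deleted nodes 18, 19; deleted edges (18,6,hold); (19,4,hold); added nodes (none); added edges (none); result: nodes: 2:s, 4:s, 5:s, 6:s, 8:q1, 10:q2, 11:q3, 15:dot, 20:dot edges: (2,8,i); (4,10,i); (5,11,i); (6,10,i); (6,11,i); (8,4,o); (8,6,o); (15,5,hold); (20,6,hold)
final:
nodes: 2:s, 4:s, 5:s, 6:s, 8:q1, 10:q2, 11:q3, 15:dot, 20:dot
edges: (2,8,i); (4,10,i); (5,11,i); (6,10,i); (6,11,i); (8,4,o); (8,6,o); (15,5,hold); (20,6,hold)


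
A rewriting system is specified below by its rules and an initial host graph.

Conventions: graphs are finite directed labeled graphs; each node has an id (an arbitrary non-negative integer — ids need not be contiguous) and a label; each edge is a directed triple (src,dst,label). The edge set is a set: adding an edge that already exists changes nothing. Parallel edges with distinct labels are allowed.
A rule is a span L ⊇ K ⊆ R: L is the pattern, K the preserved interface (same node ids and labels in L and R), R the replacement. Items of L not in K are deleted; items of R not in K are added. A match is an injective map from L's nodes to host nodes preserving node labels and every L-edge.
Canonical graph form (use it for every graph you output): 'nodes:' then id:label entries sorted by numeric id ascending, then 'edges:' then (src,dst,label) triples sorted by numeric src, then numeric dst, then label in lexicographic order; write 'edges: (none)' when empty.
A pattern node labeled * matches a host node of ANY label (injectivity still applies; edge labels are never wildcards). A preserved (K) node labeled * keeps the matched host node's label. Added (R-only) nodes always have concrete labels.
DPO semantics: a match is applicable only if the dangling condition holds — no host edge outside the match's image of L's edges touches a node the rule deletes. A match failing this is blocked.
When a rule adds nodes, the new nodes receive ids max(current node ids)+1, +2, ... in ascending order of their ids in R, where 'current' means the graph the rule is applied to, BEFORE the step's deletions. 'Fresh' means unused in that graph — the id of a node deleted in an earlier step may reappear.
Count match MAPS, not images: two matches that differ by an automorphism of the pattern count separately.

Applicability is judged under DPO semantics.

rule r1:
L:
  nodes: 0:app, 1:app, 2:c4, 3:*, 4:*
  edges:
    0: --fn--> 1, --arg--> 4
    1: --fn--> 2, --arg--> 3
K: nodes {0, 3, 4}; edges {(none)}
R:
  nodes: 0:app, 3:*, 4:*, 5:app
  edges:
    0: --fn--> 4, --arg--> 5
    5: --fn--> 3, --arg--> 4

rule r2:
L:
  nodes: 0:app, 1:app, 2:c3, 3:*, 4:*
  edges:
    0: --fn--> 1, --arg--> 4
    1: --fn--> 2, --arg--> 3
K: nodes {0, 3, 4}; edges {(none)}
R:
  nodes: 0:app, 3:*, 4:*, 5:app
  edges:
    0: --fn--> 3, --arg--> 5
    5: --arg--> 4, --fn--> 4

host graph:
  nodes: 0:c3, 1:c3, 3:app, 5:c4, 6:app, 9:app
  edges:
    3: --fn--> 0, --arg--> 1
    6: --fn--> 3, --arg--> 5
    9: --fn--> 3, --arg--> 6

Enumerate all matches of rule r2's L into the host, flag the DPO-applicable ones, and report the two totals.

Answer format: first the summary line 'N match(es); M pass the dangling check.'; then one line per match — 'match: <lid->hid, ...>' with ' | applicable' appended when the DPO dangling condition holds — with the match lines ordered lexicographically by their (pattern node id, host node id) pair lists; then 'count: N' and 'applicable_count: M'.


2 match(es); 0 pass the dangling check.
match: 0->6, 1->3, 2->0, 3->1, 4->5
match: 0->9, 1->3, 2->0, 3->1, 4->6
count: 2
applicable_count: 0


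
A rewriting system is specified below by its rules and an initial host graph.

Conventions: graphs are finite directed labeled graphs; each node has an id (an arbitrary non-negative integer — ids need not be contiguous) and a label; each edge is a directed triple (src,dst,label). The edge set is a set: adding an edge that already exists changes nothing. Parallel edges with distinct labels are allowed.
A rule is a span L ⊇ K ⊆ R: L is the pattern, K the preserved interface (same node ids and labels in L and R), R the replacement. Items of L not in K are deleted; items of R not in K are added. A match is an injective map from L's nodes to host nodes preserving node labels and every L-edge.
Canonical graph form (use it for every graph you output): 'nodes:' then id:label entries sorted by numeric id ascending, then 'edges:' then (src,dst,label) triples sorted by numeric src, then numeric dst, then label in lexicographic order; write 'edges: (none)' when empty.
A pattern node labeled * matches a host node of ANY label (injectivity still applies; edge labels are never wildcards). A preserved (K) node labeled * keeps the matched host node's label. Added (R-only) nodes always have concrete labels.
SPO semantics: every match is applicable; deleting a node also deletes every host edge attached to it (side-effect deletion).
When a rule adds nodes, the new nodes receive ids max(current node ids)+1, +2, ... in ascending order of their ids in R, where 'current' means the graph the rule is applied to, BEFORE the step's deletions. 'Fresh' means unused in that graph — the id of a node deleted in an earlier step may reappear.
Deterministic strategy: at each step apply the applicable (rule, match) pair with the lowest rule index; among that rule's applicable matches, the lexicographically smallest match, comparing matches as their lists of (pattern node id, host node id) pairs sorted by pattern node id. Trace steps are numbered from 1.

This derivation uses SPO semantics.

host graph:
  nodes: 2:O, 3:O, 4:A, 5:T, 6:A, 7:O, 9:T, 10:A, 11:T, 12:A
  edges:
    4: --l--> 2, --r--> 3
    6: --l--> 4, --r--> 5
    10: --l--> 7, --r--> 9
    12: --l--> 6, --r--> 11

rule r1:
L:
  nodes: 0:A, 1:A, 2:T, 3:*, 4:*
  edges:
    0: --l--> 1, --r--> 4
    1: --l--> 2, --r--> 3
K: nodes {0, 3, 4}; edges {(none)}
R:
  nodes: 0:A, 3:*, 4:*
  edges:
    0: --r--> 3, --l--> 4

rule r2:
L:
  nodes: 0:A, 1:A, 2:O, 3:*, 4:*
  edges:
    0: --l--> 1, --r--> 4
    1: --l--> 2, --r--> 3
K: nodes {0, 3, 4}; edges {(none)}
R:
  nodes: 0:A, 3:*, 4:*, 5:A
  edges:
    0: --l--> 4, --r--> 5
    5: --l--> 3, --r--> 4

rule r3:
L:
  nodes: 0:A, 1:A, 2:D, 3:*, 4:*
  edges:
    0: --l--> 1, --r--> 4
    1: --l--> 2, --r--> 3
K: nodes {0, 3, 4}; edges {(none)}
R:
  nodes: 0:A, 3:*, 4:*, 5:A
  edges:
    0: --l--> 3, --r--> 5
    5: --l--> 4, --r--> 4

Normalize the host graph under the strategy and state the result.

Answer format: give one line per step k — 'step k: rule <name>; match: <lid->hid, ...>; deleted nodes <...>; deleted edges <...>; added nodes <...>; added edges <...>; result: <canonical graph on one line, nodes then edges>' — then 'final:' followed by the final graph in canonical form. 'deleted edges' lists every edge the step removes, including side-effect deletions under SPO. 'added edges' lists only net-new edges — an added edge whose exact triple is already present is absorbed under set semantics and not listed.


step 1: rule r2; match: 0->6, 1->4, 2->2, 3->3, 4->5; deleted nodes 2, 4; deleted edges (4,2,l); (4,3,r); (6,4,l); (6,5,r); added nodes 13; added edges (6,5,l); (6,13,r); (13,3,l); (13,5,r); result: nodes: 3:O, 5:T, 6:A, 7:O, 9:T, 10:A, 11:T, 12:A, 13:A edges: (6,5,l); (6,13,r); (10,7,l); (10,9,r); (12,6,l); (12,11,r); (13,3,l); (13,5,r)
step 2: rule r1; match: 0->12, 1->6, 2->5, 3->13, 4->11; deleted nodes 5, 6; deleted edges (6,5,l); (6,13,r); (12,6,l); (12,11,r); (13,5,r); added nodes (none); added edges (12,11,l); (12,13,r); result: nodes: 3:O, 7:O, 9:T, 10:A, 11:T, 12:A, 13:A edges: (10,7,l); (10,9,r); (12,11,l); (12,13,r); (13,3,l)
final:
nodes: 3:O, 7:O, 9:T, 10:A, 11:T, 12:A, 13:A
edges: (10,7,l); (10,9,r); (12,11,l); (12,13,r); (13,3,l)


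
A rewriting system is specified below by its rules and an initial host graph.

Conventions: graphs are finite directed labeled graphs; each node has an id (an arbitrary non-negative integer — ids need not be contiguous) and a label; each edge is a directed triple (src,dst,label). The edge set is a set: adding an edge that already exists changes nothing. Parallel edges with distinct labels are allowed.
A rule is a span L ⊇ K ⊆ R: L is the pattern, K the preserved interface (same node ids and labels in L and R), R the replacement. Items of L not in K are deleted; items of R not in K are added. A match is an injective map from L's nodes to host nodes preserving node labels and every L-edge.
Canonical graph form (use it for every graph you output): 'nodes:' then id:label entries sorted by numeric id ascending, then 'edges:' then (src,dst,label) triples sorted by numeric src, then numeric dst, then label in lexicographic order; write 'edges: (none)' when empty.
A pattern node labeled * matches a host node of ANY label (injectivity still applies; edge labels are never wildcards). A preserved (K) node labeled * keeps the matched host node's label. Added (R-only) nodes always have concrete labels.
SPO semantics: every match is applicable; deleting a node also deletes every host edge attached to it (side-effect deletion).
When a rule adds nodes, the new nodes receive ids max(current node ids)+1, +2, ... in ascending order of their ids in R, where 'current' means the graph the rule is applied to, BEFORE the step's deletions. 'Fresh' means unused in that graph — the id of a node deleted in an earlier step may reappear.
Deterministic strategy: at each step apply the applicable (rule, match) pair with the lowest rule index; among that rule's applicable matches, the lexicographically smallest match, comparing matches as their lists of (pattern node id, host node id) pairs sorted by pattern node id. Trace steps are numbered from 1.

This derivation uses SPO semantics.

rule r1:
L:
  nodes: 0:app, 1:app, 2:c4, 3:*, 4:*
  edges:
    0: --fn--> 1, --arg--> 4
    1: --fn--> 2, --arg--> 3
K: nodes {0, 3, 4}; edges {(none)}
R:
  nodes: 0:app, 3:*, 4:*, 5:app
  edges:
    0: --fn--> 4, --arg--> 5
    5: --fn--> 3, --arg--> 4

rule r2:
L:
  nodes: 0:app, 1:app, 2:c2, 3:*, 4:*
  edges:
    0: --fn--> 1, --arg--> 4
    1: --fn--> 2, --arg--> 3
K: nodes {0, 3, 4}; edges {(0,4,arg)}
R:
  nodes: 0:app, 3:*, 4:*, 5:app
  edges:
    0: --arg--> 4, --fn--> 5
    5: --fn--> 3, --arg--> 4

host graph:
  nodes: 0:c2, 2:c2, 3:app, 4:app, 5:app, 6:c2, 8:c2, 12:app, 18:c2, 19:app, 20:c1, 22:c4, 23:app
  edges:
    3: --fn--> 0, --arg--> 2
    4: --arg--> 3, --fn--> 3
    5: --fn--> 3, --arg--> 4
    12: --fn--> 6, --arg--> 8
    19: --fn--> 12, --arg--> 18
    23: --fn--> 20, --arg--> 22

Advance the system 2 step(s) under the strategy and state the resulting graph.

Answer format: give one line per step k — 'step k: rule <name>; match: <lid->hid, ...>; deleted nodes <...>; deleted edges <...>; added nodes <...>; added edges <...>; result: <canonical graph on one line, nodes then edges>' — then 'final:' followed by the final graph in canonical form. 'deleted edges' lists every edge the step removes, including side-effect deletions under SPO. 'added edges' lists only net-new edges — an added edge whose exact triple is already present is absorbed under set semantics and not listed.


step 1: rule r2; match: 0->5, 1->3, 2->0, 3->2, 4->4; deleted nodes 0, 3; deleted edges (3,0,fn); (3,2,arg); (4,3,arg); (4,3,fn); (5,3,fn); added nodes 24; added edges (5,24,fn); (24,2,fn); (24,4,arg); result: nodes: 2:c2, 4:app, 5:app, 6:c2, 8:c2, 12:app, 18:c2, 19:app, 20:c1, 22:c4, 23:app, 24:app edges: (5,4,arg); (5,24,fn); (12,6,fn); (12,8,arg); (19,12,fn); (19,18,arg); (23,20,fn); (23,22,arg); (24,2,fn); (24,4,arg)
step 2: rule r2; match: 0->19, 1->12, 2->6, 3->8, 4->18; deleted nodes 6, 12; deleted edges (12,6,fn); (12,8,arg); (19,12,fn); added nodes 25; added edges (19,25,fn); (25,8,fn); (25,18,arg); result: nodes: 2:c2, 4:app, 5:app, 8:c2, 18:c2, 19:app, 20:c1, 22:c4, 23:app, 24:app, 25:app edges: (5,4,arg); (5,24,fn); (19,18,arg); (19,25,fn); (23,20,fn); (23,22,arg); (24,2,fn); (24,4,arg); (25,8,fn); (25,18,arg)
final:
nodes: 2:c2, 4:app, 5:app, 8:c2, 18:c2, 19:app, 20:c1, 22:c4, 23:app, 24:app, 25:app
edges: (5,4,arg); (5,24,fn); (19,18,arg); (19,25,fn); (23,20,fn); (23,22,arg); (24,2,fn); (24,4,arg); (25,8,fn); (25,18,arg)
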